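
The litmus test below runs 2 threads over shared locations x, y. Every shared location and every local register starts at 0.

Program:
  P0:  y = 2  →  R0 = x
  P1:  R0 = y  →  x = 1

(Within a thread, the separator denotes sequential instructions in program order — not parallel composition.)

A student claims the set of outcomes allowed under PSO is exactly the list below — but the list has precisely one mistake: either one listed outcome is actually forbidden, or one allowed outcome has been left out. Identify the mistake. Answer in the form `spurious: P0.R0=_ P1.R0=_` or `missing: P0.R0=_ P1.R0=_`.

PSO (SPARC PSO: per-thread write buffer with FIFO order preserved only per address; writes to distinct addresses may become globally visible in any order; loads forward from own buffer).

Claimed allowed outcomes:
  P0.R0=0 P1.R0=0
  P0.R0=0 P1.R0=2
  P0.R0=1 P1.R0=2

outcome vector order: (P0.R0,P1.R0)
PSO (4): <0 0>; <0 2>; <1 0>; <1 2>
PSO∖claimed = {<1 0>}

missing: P0.R0=1 P1.R0=0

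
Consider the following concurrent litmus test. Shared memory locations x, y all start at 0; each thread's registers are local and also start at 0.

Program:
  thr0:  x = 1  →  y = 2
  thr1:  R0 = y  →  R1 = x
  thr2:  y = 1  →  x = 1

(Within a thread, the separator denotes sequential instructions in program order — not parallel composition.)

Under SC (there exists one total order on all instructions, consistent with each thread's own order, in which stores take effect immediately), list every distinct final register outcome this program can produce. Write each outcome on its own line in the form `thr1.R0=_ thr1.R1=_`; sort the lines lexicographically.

thr1.R0=0 thr1.R1=0
thr1.R0=0 thr1.R1=1
thr1.R0=1 thr1.R1=0
thr1.R0=1 thr1.R1=1
thr1.R0=2 thr1.R1=1

outcome vector order: (thr1.R0,thr1.R1)
|SC outcomes| = 5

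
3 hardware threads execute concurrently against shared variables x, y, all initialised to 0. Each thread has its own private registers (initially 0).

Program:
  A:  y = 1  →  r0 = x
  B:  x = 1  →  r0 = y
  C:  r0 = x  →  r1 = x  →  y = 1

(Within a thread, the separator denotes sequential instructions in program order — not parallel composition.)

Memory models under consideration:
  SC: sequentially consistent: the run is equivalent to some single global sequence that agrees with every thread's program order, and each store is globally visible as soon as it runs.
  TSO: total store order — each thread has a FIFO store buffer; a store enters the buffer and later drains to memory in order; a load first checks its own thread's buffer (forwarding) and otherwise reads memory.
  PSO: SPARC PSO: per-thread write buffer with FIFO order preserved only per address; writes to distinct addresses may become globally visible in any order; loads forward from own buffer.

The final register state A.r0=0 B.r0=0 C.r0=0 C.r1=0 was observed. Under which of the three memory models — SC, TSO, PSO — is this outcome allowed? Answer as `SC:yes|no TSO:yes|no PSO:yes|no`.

SC:no TSO:yes PSO:yes

outcome vector order: (A.r0,B.r0,C.r0,C.r1)
under SC → 0100; 0101; 0111; 1000; 1001; 1011; 1100; 1101; 1111
under TSO → 0000; 0001; 0011; 0100; 0101; 0111; 1000; 1001; 1011; 1100; 1101; 1111
under PSO → 0000; 0001; 0011; 0100; 0101; 0111; 1000; 1001; 1011; 1100; 1101; 1111
target 0000 ∈ {TSO,PSO}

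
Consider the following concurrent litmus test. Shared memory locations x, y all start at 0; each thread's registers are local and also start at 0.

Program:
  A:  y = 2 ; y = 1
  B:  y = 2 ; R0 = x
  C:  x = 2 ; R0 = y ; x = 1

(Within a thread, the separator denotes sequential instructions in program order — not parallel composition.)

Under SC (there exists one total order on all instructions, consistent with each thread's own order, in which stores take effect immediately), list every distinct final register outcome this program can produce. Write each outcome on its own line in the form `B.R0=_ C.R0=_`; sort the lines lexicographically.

B.R0=0 C.R0=1
B.R0=0 C.R0=2
B.R0=1 C.R0=0
B.R0=1 C.R0=1
B.R0=1 C.R0=2
B.R0=2 C.R0=0
B.R0=2 C.R0=1
B.R0=2 C.R0=2

outcome vector order: (B.R0,C.R0)
|SC outcomes| = 8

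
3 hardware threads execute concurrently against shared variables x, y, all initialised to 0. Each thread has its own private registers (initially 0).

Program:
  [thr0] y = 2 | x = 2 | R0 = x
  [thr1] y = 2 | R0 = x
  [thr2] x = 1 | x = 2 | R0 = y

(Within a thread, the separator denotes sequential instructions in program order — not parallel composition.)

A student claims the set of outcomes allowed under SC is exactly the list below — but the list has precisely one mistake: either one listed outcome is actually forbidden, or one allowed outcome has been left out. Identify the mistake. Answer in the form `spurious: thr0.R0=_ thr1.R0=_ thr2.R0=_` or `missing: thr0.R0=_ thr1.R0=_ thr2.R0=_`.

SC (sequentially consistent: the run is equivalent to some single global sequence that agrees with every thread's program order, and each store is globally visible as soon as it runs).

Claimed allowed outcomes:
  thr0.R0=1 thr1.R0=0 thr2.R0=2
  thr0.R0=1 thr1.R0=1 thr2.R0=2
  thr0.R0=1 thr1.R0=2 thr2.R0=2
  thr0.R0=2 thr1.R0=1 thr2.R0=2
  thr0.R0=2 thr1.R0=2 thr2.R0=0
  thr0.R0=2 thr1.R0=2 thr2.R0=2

outcome vector order: (thr0.R0,thr1.R0,thr2.R0)
[SC] allowed = {102, 112, 122, 202, 212, 220, 222}
SC∖claimed = {202}

missing: thr0.R0=2 thr1.R0=0 thr2.R0=2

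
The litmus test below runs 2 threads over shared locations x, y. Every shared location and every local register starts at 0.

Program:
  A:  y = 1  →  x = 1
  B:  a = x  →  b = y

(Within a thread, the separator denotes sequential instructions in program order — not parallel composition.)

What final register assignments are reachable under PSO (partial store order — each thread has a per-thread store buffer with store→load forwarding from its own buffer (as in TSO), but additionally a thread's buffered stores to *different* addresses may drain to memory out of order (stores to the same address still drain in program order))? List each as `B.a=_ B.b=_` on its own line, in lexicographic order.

outcome vector order: (B.a,B.b)
|PSO outcomes| = 4

B.a=0 B.b=0
B.a=0 B.b=1
B.a=1 B.b=0
B.a=1 B.b=1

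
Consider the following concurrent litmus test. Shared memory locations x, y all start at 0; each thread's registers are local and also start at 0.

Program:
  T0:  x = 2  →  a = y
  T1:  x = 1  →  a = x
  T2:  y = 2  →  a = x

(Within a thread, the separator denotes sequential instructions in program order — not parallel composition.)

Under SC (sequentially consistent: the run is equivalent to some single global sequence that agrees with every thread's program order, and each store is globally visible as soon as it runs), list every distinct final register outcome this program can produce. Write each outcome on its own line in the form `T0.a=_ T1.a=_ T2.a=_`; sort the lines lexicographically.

T0.a=0 T1.a=1 T2.a=1
T0.a=0 T1.a=1 T2.a=2
T0.a=0 T1.a=2 T2.a=2
T0.a=2 T1.a=1 T2.a=0
T0.a=2 T1.a=1 T2.a=1
T0.a=2 T1.a=1 T2.a=2
T0.a=2 T1.a=2 T2.a=0
T0.a=2 T1.a=2 T2.a=1
T0.a=2 T1.a=2 T2.a=2

outcome vector order: (T0.a,T1.a,T2.a)
|SC outcomes| = 9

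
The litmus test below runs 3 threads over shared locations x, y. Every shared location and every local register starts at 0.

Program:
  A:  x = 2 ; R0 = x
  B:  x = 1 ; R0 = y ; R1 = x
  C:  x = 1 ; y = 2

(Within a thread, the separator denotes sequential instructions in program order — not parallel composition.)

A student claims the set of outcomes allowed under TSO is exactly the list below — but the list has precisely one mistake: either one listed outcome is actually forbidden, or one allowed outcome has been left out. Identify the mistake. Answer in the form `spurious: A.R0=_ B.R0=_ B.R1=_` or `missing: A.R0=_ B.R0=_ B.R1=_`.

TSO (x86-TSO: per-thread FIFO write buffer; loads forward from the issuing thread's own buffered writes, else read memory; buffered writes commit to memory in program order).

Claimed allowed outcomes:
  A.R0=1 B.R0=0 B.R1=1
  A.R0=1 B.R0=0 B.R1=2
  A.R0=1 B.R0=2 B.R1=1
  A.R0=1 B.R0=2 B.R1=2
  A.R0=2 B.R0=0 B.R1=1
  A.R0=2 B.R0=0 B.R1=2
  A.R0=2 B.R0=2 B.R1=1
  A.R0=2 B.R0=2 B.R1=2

spurious: A.R0=1 B.R0=2 B.R1=2

outcome vector order: (A.R0,B.R0,B.R1)
TSO: 7 outcomes — {1/0/1, 1/0/2, 1/2/1, 2/0/1, 2/0/2, 2/2/1, 2/2/2}
claimed∖TSO = {1/2/2}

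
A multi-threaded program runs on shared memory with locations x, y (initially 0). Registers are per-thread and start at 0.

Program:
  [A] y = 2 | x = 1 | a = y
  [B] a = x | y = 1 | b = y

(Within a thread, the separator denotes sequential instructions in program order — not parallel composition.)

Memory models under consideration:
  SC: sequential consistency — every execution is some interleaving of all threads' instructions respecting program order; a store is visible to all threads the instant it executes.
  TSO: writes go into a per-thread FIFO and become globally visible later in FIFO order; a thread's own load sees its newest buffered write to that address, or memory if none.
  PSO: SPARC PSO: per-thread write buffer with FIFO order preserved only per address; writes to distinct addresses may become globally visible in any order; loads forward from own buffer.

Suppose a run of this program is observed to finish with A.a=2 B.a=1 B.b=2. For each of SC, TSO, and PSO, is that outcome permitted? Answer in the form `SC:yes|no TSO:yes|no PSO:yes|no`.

SC:no TSO:no PSO:yes

outcome vector order: (A.a,B.a,B.b)
SC: 5 outcomes — {<1 0 1> <1 1 1> <2 0 1> <2 0 2> <2 1 1>}
TSO: 5 outcomes — {<1 0 1> <1 1 1> <2 0 1> <2 0 2> <2 1 1>}
PSO: 6 outcomes — {<1 0 1> <1 1 1> <2 0 1> <2 0 2> <2 1 1> <2 1 2>}
target <2 1 2> ∈ {PSO}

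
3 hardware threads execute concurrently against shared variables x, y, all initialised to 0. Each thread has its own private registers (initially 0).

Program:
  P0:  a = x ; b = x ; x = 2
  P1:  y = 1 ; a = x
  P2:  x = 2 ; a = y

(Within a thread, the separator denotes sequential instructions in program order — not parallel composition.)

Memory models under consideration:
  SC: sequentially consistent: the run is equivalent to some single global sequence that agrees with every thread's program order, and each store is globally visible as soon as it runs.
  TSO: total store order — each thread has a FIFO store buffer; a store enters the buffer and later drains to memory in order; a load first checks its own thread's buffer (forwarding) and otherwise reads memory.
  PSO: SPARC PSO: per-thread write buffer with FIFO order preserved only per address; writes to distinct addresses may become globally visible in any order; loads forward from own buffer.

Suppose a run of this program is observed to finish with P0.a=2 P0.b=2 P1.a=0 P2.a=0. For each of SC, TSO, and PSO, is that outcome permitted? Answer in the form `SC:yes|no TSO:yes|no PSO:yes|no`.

outcome vector order: (P0.a,P0.b,P1.a,P2.a)
SC: 9 outcomes — {0001, 0020, 0021, 0201, 0220, 0221, 2201, 2220, 2221}
TSO: 12 outcomes — {0000, 0001, 0020, 0021, 0200, 0201, 0220, 0221, 2200, 2201, 2220, 2221}
PSO: 12 outcomes — {0000, 0001, 0020, 0021, 0200, 0201, 0220, 0221, 2200, 2201, 2220, 2221}
target 2200 ∈ {TSO,PSO}

SC:no TSO:yes PSO:yes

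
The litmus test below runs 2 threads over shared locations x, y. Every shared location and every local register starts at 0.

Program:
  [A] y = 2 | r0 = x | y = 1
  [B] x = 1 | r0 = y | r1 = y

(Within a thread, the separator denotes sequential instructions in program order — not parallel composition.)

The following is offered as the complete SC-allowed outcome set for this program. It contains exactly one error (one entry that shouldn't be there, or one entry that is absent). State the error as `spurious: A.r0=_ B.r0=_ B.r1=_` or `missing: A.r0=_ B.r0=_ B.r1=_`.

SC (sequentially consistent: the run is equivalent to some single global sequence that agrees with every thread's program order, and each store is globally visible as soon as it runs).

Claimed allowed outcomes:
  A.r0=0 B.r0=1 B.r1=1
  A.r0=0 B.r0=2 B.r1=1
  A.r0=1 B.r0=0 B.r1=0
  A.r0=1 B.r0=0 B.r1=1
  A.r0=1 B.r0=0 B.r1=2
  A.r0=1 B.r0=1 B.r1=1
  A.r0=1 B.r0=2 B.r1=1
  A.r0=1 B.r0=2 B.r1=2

missing: A.r0=0 B.r0=2 B.r1=2

outcome vector order: (A.r0,B.r0,B.r1)
[SC] allowed = {<0 1 1>; <0 2 1>; <0 2 2>; <1 0 0>; <1 0 1>; <1 0 2>; <1 1 1>; <1 2 1>; <1 2 2>}
SC∖claimed = {<0 2 2>}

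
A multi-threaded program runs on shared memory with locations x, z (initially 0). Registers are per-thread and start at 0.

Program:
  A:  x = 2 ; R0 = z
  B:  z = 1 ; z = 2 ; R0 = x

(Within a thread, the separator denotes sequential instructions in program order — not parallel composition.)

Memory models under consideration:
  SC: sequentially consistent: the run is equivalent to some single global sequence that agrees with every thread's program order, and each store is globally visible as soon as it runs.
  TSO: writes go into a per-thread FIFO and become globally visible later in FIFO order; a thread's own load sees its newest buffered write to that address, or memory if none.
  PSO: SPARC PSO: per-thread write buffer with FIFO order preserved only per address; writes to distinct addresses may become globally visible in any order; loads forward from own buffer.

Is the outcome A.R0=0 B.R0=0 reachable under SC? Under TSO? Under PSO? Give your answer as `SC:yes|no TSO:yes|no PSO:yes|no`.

outcome vector order: (A.R0,B.R0)
SC (4): <0 2>; <1 2>; <2 0>; <2 2>
TSO (6): <0 0>; <0 2>; <1 0>; <1 2>; <2 0>; <2 2>
PSO (6): <0 0>; <0 2>; <1 0>; <1 2>; <2 0>; <2 2>
target <0 0> ∈ {TSO,PSO}

SC:no TSO:yes PSO:yes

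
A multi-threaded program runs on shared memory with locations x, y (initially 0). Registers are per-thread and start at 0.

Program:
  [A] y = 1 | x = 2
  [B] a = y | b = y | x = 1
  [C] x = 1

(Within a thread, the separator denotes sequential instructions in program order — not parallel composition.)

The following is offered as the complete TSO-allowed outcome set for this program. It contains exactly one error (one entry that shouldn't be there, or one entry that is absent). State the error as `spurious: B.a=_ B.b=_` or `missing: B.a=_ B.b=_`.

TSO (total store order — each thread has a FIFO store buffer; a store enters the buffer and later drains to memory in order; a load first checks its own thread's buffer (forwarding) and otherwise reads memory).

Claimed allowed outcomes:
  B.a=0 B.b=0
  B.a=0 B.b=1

missing: B.a=1 B.b=1

outcome vector order: (B.a,B.b)
[TSO] allowed = {00; 01; 11}
TSO∖claimed = {11}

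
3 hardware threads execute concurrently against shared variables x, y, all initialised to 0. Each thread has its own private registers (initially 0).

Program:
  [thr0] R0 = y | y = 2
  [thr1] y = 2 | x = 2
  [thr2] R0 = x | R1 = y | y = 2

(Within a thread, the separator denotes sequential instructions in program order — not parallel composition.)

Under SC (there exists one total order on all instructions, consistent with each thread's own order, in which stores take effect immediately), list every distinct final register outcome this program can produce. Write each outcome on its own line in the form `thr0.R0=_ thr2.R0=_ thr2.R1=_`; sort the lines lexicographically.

thr0.R0=0 thr2.R0=0 thr2.R1=0
thr0.R0=0 thr2.R0=0 thr2.R1=2
thr0.R0=0 thr2.R0=2 thr2.R1=2
thr0.R0=2 thr2.R0=0 thr2.R1=0
thr0.R0=2 thr2.R0=0 thr2.R1=2
thr0.R0=2 thr2.R0=2 thr2.R1=2

outcome vector order: (thr0.R0,thr2.R0,thr2.R1)
|SC outcomes| = 6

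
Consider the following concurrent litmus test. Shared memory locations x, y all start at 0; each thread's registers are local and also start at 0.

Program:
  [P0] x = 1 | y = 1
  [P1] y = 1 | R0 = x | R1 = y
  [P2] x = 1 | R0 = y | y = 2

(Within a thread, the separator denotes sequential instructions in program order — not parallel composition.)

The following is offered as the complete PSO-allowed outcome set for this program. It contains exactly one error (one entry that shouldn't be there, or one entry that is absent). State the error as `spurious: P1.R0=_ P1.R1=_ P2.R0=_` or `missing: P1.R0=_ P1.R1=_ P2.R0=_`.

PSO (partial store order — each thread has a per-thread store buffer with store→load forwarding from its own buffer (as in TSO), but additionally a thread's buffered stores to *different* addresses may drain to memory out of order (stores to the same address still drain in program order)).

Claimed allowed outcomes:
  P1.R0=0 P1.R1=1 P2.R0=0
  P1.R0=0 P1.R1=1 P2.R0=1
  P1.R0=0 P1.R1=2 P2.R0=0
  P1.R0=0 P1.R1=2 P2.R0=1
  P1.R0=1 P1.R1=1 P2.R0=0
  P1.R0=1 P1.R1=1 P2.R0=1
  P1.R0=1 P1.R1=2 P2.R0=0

outcome vector order: (P1.R0,P1.R1,P2.R0)
under PSO → <0 1 0>, <0 1 1>, <0 2 0>, <0 2 1>, <1 1 0>, <1 1 1>, <1 2 0>, <1 2 1>
PSO∖claimed = {<1 2 1>}

missing: P1.R0=1 P1.R1=2 P2.R0=1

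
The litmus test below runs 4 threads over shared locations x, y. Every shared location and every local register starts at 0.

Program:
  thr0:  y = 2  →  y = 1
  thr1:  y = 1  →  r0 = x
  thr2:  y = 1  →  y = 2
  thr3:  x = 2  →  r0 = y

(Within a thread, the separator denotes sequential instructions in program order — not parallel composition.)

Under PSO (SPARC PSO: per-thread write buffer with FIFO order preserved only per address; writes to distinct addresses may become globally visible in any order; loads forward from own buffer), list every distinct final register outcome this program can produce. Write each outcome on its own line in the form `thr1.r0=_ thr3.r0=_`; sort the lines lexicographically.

outcome vector order: (thr1.r0,thr3.r0)
|PSO outcomes| = 6

thr1.r0=0 thr3.r0=0
thr1.r0=0 thr3.r0=1
thr1.r0=0 thr3.r0=2
thr1.r0=2 thr3.r0=0
thr1.r0=2 thr3.r0=1
thr1.r0=2 thr3.r0=2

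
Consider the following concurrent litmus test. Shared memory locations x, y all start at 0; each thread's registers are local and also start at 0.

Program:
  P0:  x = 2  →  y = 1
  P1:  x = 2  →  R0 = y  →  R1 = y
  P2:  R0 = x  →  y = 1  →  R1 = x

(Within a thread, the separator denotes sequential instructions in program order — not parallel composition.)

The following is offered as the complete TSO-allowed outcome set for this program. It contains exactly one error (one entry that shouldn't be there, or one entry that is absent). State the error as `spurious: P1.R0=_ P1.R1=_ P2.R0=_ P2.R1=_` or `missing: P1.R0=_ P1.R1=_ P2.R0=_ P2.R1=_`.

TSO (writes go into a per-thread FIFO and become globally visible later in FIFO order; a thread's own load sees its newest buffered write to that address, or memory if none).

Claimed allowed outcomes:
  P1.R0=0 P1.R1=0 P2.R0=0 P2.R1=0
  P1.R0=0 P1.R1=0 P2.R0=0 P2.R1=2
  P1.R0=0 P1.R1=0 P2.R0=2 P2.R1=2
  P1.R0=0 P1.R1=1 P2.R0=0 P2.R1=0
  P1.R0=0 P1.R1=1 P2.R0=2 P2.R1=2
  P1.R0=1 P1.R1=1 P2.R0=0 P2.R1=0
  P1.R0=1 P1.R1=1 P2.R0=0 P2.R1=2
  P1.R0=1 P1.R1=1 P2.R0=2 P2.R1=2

outcome vector order: (P1.R0,P1.R1,P2.R0,P2.R1)
under TSO → 0000; 0002; 0022; 0100; 0102; 0122; 1100; 1102; 1122
TSO∖claimed = {0102}

missing: P1.R0=0 P1.R1=1 P2.R0=0 P2.R1=2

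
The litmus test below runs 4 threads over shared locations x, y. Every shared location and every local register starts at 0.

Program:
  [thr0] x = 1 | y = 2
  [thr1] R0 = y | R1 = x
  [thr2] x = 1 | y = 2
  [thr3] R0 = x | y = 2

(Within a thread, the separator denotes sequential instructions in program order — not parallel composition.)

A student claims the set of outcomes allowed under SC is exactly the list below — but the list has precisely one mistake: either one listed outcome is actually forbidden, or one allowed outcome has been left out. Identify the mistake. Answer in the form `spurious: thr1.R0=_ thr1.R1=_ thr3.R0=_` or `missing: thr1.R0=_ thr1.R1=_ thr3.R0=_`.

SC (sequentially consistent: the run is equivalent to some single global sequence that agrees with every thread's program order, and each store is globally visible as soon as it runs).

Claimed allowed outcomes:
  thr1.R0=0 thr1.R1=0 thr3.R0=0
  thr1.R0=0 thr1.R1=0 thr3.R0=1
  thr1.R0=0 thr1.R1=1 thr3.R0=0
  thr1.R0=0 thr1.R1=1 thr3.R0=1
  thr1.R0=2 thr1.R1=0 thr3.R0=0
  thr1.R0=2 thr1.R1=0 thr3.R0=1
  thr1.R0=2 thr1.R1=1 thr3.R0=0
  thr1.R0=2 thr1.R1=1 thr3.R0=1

outcome vector order: (thr1.R0,thr1.R1,thr3.R0)
SC (7): <0 0 0>, <0 0 1>, <0 1 0>, <0 1 1>, <2 0 0>, <2 1 0>, <2 1 1>
claimed∖SC = {<2 0 1>}

spurious: thr1.R0=2 thr1.R1=0 thr3.R0=1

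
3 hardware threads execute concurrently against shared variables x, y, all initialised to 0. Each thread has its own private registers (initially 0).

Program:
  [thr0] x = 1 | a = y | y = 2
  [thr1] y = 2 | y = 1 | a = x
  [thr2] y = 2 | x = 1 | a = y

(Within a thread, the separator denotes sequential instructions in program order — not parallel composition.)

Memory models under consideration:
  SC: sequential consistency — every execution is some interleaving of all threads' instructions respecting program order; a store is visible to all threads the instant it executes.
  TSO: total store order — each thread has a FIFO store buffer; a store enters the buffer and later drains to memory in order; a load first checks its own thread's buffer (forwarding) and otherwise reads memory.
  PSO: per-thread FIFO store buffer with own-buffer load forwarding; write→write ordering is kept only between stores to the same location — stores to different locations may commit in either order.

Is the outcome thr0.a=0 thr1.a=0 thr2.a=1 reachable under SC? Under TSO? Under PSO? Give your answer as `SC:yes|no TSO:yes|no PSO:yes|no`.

SC:no TSO:yes PSO:yes

outcome vector order: (thr0.a,thr1.a,thr2.a)
SC (9): 011; 012; 101; 102; 111; 112; 202; 211; 212
TSO (12): 001; 002; 011; 012; 101; 102; 111; 112; 201; 202; 211; 212
PSO (12): 001; 002; 011; 012; 101; 102; 111; 112; 201; 202; 211; 212
target 001 ∈ {TSO,PSO}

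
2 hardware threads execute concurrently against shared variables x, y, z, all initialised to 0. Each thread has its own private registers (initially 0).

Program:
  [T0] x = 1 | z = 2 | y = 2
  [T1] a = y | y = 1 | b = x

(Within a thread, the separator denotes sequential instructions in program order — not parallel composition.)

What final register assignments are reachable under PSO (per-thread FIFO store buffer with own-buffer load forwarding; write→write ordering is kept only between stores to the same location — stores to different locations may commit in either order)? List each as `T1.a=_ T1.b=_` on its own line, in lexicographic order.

outcome vector order: (T1.a,T1.b)
|PSO outcomes| = 4

T1.a=0 T1.b=0
T1.a=0 T1.b=1
T1.a=2 T1.b=0
T1.a=2 T1.b=1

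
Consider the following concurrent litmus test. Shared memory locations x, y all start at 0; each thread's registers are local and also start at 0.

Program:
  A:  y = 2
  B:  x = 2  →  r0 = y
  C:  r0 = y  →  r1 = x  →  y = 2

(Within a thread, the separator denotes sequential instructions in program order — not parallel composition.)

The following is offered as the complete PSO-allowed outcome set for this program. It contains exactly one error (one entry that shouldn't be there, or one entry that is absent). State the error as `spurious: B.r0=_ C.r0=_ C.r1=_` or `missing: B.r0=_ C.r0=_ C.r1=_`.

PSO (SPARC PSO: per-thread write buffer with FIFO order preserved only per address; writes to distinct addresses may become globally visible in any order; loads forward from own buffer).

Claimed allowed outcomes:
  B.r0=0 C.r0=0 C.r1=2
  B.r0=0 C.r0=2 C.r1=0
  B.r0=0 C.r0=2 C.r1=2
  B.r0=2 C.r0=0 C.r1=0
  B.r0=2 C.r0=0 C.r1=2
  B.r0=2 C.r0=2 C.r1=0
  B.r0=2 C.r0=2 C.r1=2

missing: B.r0=0 C.r0=0 C.r1=0

outcome vector order: (B.r0,C.r0,C.r1)
under PSO → 000; 002; 020; 022; 200; 202; 220; 222
PSO∖claimed = {000}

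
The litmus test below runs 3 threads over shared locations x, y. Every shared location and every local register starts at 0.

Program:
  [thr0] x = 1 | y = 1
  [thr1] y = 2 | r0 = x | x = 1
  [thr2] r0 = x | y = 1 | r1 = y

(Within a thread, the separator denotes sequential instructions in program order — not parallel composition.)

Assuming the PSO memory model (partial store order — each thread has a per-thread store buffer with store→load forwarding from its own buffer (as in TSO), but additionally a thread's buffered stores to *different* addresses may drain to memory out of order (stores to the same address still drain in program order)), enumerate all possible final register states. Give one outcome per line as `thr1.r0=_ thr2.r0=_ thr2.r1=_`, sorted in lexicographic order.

thr1.r0=0 thr2.r0=0 thr2.r1=1
thr1.r0=0 thr2.r0=0 thr2.r1=2
thr1.r0=0 thr2.r0=1 thr2.r1=1
thr1.r0=0 thr2.r0=1 thr2.r1=2
thr1.r0=1 thr2.r0=0 thr2.r1=1
thr1.r0=1 thr2.r0=0 thr2.r1=2
thr1.r0=1 thr2.r0=1 thr2.r1=1
thr1.r0=1 thr2.r0=1 thr2.r1=2

outcome vector order: (thr1.r0,thr2.r0,thr2.r1)
|PSO outcomes| = 8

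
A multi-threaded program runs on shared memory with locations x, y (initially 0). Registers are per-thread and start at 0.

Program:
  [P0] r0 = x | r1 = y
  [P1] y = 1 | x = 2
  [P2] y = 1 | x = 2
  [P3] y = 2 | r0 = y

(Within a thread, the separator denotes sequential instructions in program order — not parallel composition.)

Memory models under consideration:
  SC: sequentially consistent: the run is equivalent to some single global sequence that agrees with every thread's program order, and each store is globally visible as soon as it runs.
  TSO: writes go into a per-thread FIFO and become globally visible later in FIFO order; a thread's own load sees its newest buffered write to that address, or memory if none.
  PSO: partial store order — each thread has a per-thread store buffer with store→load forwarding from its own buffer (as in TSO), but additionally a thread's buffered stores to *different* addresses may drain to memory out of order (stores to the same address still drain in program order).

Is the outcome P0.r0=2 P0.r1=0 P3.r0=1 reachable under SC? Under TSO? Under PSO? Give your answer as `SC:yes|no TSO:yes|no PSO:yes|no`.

outcome vector order: (P0.r0,P0.r1,P3.r0)
under SC → 0/0/1; 0/0/2; 0/1/1; 0/1/2; 0/2/1; 0/2/2; 2/1/1; 2/1/2; 2/2/1; 2/2/2
under TSO → 0/0/1; 0/0/2; 0/1/1; 0/1/2; 0/2/1; 0/2/2; 2/1/1; 2/1/2; 2/2/1; 2/2/2
under PSO → 0/0/1; 0/0/2; 0/1/1; 0/1/2; 0/2/1; 0/2/2; 2/0/1; 2/0/2; 2/1/1; 2/1/2; 2/2/1; 2/2/2
target 2/0/1 ∈ {PSO}

SC:no TSO:no PSO:yes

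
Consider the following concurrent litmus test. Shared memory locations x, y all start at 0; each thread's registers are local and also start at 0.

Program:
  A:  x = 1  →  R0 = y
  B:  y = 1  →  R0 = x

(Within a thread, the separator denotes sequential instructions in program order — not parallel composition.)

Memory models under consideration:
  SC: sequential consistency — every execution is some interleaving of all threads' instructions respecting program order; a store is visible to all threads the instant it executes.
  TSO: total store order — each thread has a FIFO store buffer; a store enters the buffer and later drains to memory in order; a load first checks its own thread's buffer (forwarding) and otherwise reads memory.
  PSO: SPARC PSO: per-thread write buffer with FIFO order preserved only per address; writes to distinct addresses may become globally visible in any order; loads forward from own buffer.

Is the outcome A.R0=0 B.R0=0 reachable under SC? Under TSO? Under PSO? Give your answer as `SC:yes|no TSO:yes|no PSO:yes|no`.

outcome vector order: (A.R0,B.R0)
SC (3): (0,1), (1,0), (1,1)
TSO (4): (0,0), (0,1), (1,0), (1,1)
PSO (4): (0,0), (0,1), (1,0), (1,1)
target (0,0) ∈ {TSO,PSO}

SC:no TSO:yes PSO:yes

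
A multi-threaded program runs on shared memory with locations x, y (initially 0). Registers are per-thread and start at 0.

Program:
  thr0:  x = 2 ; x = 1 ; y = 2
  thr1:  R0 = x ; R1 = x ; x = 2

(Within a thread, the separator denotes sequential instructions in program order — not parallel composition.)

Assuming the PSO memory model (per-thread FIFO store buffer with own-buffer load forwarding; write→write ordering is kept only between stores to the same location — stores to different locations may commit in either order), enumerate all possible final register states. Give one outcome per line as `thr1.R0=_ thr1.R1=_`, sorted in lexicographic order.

thr1.R0=0 thr1.R1=0
thr1.R0=0 thr1.R1=1
thr1.R0=0 thr1.R1=2
thr1.R0=1 thr1.R1=1
thr1.R0=2 thr1.R1=1
thr1.R0=2 thr1.R1=2

outcome vector order: (thr1.R0,thr1.R1)
|PSO outcomes| = 6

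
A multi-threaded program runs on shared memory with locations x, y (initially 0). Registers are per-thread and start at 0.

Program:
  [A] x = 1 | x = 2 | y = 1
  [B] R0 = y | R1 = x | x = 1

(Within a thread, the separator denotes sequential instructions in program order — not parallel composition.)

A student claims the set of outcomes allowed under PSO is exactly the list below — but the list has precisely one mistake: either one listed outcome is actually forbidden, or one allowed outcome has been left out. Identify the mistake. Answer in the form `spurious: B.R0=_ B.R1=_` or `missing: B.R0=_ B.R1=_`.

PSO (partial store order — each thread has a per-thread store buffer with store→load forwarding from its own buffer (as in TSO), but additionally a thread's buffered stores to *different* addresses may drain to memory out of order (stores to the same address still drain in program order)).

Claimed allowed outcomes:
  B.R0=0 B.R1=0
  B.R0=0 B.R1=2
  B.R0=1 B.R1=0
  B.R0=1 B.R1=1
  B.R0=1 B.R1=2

missing: B.R0=0 B.R1=1

outcome vector order: (B.R0,B.R1)
PSO (6): (0,0); (0,1); (0,2); (1,0); (1,1); (1,2)
PSO∖claimed = {(0,1)}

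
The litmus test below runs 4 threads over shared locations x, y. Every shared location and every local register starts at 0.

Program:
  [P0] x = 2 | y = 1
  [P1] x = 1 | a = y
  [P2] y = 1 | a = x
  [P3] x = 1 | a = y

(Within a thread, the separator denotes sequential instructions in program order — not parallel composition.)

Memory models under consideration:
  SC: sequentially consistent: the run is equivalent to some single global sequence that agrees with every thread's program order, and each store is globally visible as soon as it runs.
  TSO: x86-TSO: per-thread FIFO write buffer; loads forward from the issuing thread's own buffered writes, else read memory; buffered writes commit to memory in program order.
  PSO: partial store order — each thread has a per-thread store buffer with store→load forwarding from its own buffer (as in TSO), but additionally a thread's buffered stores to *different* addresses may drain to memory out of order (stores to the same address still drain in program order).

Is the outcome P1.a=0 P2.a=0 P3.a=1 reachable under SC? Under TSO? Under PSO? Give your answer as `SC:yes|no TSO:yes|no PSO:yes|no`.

outcome vector order: (P1.a,P2.a,P3.a)
[SC] allowed = {(0,1,0) (0,1,1) (0,2,0) (0,2,1) (1,0,1) (1,1,0) (1,1,1) (1,2,0) (1,2,1)}
[TSO] allowed = {(0,0,0) (0,0,1) (0,1,0) (0,1,1) (0,2,0) (0,2,1) (1,0,0) (1,0,1) (1,1,0) (1,1,1) (1,2,0) (1,2,1)}
[PSO] allowed = {(0,0,0) (0,0,1) (0,1,0) (0,1,1) (0,2,0) (0,2,1) (1,0,0) (1,0,1) (1,1,0) (1,1,1) (1,2,0) (1,2,1)}
target (0,0,1) ∈ {TSO,PSO}

SC:no TSO:yes PSO:yes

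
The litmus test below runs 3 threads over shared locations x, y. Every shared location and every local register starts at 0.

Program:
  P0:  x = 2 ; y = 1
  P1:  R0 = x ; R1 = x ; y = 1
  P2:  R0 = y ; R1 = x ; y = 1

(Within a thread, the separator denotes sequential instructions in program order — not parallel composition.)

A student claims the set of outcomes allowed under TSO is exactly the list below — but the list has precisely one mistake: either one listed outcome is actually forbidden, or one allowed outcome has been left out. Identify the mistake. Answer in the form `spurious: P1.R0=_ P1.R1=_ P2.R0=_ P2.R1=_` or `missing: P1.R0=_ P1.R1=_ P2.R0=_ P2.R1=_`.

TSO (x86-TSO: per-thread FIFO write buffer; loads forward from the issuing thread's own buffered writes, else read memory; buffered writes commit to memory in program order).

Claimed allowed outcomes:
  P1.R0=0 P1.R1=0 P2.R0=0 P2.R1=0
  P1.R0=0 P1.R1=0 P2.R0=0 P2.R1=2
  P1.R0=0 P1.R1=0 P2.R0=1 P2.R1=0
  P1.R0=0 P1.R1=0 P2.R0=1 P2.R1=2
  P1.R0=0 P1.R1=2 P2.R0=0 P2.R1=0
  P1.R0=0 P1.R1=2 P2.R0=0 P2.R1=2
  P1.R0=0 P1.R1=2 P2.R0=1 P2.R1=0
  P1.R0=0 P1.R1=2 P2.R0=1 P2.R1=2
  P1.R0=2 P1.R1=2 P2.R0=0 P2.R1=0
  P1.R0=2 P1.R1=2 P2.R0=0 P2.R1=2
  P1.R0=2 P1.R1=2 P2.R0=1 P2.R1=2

outcome vector order: (P1.R0,P1.R1,P2.R0,P2.R1)
TSO: 10 outcomes — {0000; 0002; 0010; 0012; 0200; 0202; 0212; 2200; 2202; 2212}
claimed∖TSO = {0210}

spurious: P1.R0=0 P1.R1=2 P2.R0=1 P2.R1=0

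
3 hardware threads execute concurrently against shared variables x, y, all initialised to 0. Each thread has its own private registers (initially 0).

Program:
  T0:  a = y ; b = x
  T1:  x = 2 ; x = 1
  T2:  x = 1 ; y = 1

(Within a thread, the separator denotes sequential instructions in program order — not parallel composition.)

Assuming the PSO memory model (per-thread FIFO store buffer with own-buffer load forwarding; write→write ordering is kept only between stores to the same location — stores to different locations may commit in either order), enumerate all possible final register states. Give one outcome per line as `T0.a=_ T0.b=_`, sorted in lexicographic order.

outcome vector order: (T0.a,T0.b)
|PSO outcomes| = 6

T0.a=0 T0.b=0
T0.a=0 T0.b=1
T0.a=0 T0.b=2
T0.a=1 T0.b=0
T0.a=1 T0.b=1
T0.a=1 T0.b=2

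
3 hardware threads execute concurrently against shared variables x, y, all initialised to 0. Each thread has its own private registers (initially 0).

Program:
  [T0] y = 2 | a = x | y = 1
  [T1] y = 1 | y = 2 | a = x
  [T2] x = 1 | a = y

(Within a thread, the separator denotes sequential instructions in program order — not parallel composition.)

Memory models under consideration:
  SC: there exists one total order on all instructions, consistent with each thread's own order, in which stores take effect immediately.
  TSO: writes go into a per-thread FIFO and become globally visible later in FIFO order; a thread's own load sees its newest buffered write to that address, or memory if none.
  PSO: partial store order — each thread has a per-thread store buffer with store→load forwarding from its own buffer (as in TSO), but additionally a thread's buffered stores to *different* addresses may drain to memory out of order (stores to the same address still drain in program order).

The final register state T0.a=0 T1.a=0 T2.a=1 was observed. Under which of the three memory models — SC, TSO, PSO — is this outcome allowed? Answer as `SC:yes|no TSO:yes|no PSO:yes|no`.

outcome vector order: (T0.a,T1.a,T2.a)
under SC → 0/0/1; 0/0/2; 0/1/1; 0/1/2; 1/0/1; 1/0/2; 1/1/0; 1/1/1; 1/1/2
under TSO → 0/0/0; 0/0/1; 0/0/2; 0/1/0; 0/1/1; 0/1/2; 1/0/0; 1/0/1; 1/0/2; 1/1/0; 1/1/1; 1/1/2
under PSO → 0/0/0; 0/0/1; 0/0/2; 0/1/0; 0/1/1; 0/1/2; 1/0/0; 1/0/1; 1/0/2; 1/1/0; 1/1/1; 1/1/2
target 0/0/1 ∈ {SC,TSO,PSO}

SC:yes TSO:yes PSO:yes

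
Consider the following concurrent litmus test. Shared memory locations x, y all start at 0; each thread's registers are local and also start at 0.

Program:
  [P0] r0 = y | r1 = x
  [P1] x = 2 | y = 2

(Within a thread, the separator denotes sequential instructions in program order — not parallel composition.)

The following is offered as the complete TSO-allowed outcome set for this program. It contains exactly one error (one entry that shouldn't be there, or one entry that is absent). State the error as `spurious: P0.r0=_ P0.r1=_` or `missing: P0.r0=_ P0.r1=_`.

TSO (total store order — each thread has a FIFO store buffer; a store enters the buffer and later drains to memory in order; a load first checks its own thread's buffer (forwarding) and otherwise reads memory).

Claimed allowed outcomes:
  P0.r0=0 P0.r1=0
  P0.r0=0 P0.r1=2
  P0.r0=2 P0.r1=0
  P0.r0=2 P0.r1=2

outcome vector order: (P0.r0,P0.r1)
[TSO] allowed = {(0,0); (0,2); (2,2)}
claimed∖TSO = {(2,0)}

spurious: P0.r0=2 P0.r1=0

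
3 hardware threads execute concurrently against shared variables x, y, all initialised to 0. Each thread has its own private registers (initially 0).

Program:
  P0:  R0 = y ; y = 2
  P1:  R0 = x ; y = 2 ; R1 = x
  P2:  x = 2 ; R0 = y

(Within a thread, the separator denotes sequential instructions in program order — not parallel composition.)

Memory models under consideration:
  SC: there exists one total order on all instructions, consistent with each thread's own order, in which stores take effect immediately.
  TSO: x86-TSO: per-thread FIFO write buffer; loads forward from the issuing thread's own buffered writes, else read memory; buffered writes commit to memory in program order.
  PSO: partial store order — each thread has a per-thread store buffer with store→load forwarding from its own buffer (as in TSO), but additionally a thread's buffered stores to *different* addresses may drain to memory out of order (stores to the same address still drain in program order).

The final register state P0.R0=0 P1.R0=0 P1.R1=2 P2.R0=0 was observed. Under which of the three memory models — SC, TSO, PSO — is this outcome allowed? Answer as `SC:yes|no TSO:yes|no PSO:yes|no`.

outcome vector order: (P0.R0,P1.R0,P1.R1,P2.R0)
under SC → 0002 0020 0022 0220 0222 2002 2020 2022 2220 2222
under TSO → 0000 0002 0020 0022 0220 0222 2000 2002 2020 2022 2220 2222
under PSO → 0000 0002 0020 0022 0220 0222 2000 2002 2020 2022 2220 2222
target 0020 ∈ {SC,TSO,PSO}

SC:yes TSO:yes PSO:yes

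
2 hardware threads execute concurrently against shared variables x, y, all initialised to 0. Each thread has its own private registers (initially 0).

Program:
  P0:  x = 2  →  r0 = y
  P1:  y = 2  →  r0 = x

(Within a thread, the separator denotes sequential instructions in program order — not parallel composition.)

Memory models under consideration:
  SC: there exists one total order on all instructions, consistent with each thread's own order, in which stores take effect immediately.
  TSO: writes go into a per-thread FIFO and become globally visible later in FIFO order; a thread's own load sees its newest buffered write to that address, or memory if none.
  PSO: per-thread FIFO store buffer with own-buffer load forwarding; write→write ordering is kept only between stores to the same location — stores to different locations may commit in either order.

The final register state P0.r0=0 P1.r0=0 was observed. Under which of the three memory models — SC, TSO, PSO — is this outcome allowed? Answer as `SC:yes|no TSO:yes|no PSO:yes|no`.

outcome vector order: (P0.r0,P1.r0)
SC: 3 outcomes — {<0 2> <2 0> <2 2>}
TSO: 4 outcomes — {<0 0> <0 2> <2 0> <2 2>}
PSO: 4 outcomes — {<0 0> <0 2> <2 0> <2 2>}
target <0 0> ∈ {TSO,PSO}

SC:no TSO:yes PSO:yes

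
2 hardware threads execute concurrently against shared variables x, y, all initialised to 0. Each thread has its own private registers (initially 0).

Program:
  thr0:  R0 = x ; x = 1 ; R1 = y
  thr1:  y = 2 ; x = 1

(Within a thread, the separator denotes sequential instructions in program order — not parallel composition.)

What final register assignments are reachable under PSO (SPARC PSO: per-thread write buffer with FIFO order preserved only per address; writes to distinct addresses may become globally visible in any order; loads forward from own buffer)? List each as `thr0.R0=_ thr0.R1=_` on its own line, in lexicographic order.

thr0.R0=0 thr0.R1=0
thr0.R0=0 thr0.R1=2
thr0.R0=1 thr0.R1=0
thr0.R0=1 thr0.R1=2

outcome vector order: (thr0.R0,thr0.R1)
|PSO outcomes| = 4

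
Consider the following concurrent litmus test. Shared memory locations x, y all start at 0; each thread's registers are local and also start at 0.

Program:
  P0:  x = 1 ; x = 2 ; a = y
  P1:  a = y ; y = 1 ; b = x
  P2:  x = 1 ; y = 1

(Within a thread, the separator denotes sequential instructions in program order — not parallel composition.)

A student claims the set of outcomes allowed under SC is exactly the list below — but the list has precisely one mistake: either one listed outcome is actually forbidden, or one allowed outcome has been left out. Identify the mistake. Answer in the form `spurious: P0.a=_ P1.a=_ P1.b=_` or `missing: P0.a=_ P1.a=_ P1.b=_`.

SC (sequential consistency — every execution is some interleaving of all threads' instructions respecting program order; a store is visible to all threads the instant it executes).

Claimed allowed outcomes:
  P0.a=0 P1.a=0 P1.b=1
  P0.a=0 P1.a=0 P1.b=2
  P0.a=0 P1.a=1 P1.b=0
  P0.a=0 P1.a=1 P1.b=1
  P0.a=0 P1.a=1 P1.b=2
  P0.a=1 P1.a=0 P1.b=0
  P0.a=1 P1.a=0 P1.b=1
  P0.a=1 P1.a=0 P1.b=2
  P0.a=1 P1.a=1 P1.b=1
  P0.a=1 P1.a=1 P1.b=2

spurious: P0.a=0 P1.a=1 P1.b=0

outcome vector order: (P0.a,P1.a,P1.b)
SC (9): 0/0/1 0/0/2 0/1/1 0/1/2 1/0/0 1/0/1 1/0/2 1/1/1 1/1/2
claimed∖SC = {0/1/0}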